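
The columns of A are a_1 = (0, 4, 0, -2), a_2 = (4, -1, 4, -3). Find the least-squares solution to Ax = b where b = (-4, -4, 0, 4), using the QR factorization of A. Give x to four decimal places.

x = (-1.1483, -0.5167)

q_1 = a_1/‖a_1‖ = (0, 4, 0, -2)/4.4721 = (0.0000, 0.8944, 0.0000, -0.4472).
r_{12} = q_1·a_2 = 0.4472.
u_2 = a_2 − 0.4472·q_1 = (4.0000, -1.4000, 4.0000, -2.8000).
‖u_2‖ = 6.4653, so q_2 = (0.6187, -0.2165, 0.6187, -0.4331).
Qᵀb = (-5.3666, -3.3409).
Back-substitute: x_2 = -3.3409/6.4653 = -0.5167.
x_1 = (-5.3666 − 0.4472·(-0.5167))/4.4721 = -1.1483.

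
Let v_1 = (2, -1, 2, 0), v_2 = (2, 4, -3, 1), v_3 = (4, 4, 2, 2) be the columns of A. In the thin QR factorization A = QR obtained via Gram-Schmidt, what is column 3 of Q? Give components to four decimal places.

e_3 = (-0.3581, 0.5729, 0.6445, 0.3581)

e_1 = v_1/‖v_1‖ = (2, -1, 2, 0)/3.0000 = (0.6667, -0.3333, 0.6667, 0.0000).
r_{12} = e_1·v_2 = -2.0000.
u_2 = v_2 + 2.0000·e_1 = (3.3333, 3.3333, -1.6667, 1.0000).
‖u_2‖ = 5.0990, so e_2 = (0.6537, 0.6537, -0.3269, 0.1961).
r_{13} = e_1·v_3 = 2.6667; r_{23} = e_2·v_3 = 4.9683.
u_3 = v_3 − 2.6667·e_1 − 4.9683·e_2 = (-1.0256, 1.6410, 1.8462, 1.0256).
‖u_3‖ = 2.8645, so e_3 = (-0.3581, 0.5729, 0.6445, 0.3581).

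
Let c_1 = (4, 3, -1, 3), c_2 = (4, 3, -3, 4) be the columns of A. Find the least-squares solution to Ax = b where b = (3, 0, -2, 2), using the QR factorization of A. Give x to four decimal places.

x = (-0.2667, 0.7333)

c_1 = (4, 3, -1, 3); ‖c_1‖ = 5.9161, so e_1 = (0.6761, 0.5071, -0.1690, 0.5071).
e_1·c_2 = 0.6761·4 + 0.5071·3 + (-0.1690)·(-3) + 0.5071·4 = 6.7612.
u_2 = c_2 − 6.7612·e_1 = (-0.5714, -0.4286, -1.8571, 0.5714).
‖u_2‖ = 2.0702, so e_2 = (-0.2760, -0.2070, -0.8971, 0.2760).
Qᵀb = (3.3806, 1.5181).
Back-substitute: x_2 = 1.5181/2.0702 = 0.7333.
x_1 = (3.3806 − 6.7612·0.7333)/5.9161 = -0.2667.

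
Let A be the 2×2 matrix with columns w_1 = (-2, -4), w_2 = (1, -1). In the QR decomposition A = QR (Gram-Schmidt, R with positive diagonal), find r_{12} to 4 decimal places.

r_{12} = 0.4472

w_1 = (-2, -4); ‖w_1‖ = 4.4721, so q_1 = (-0.4472, -0.8944).
r_{12} = q_1·w_2 = 0.4472.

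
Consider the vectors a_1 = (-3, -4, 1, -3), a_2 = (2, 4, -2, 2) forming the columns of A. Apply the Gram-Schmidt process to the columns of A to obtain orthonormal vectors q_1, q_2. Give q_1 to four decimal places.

a_1 = (-3, -4, 1, -3); ‖a_1‖ = 5.9161, so q_1 = (-0.5071, -0.6761, 0.1690, -0.5071).

q_1 = (-0.5071, -0.6761, 0.1690, -0.5071)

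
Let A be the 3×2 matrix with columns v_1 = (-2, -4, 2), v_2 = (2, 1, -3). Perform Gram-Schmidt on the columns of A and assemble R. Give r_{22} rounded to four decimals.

v_1 = (-2, -4, 2); ‖v_1‖ = 4.8990, so e_1 = (-0.4082, -0.8165, 0.4082).
e_1·v_2 = (-0.4082)·2 + (-0.8165)·1 + 0.4082·(-3) = -2.8577.
u_2 = v_2 + 2.8577·e_1 = (0.8333, -1.3333, -1.8333).
r_{22} = ‖u_2‖ = 2.4152.

r_{22} = 2.4152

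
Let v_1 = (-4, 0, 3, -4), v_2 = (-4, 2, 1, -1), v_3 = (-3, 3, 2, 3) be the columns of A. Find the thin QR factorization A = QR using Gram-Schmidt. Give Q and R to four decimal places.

Q = [[-0.6247, -0.5822, 0.0698], [0.0000, 0.6631, 0.0009], [0.4685, -0.2264, 0.8303], [-0.6247, 0.4124, 0.5530]], R = [[6.4031, 3.5920, 0.9370], [0.0000, 3.0162, 4.5203], [0.0000, 0.0000, 3.1127]]

v_1 = (-4, 0, 3, -4); ‖v_1‖ = 6.4031, so e_1 = (-0.6247, 0.0000, 0.4685, -0.6247).
e_1·v_2 = (-0.6247)·(-4) + 0.0000·2 + 0.4685·1 + (-0.6247)·(-1) = 3.5920.
u_2 = v_2 − 3.5920·e_1 = (-1.7561, 2.0000, -0.6829, 1.2439).
‖u_2‖ = 3.0162, so e_2 = (-0.5822, 0.6631, -0.2264, 0.4124).
e_1·v_3 = (-0.6247)·(-3) + 0.0000·3 + 0.4685·2 + (-0.6247)·3 = 0.9370; e_2·v_3 = (-0.5822)·(-3) + 0.6631·3 + (-0.2264)·2 + 0.4124·3 = 4.5203.
u_3 = v_3 − 0.9370·e_1 − 4.5203·e_2 = (0.2172, 0.0027, 2.5845, 1.7212).
‖u_3‖ = 3.1127, so e_3 = (0.0698, 0.0009, 0.8303, 0.5530).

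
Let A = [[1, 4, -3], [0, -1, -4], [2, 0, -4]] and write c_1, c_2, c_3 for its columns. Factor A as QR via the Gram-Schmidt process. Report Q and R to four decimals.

c_1 = (1, 0, 2); ‖c_1‖ = 2.2361, so e_1 = (0.4472, 0.0000, 0.8944).
e_1·c_2 = 0.4472·4 + 0.0000·(-1) + 0.8944·0 = 1.7889.
u_2 = c_2 − 1.7889·e_1 = (3.2000, -1.0000, -1.6000).
‖u_2‖ = 3.7148, so e_2 = (0.8614, -0.2692, -0.4307).
e_1·c_3 = 0.4472·(-3) + 0.0000·(-4) + 0.8944·(-4) = -4.9193; e_2·c_3 = 0.8614·(-3) + (-0.2692)·(-4) + (-0.4307)·(-4) = 0.2154.
u_3 = c_3 + 4.9193·e_1 − 0.2154·e_2 = (-0.9855, -3.9420, 0.4928).
‖u_3‖ = 4.0931, so e_3 = (-0.2408, -0.9631, 0.1204).

Q = [[0.4472, 0.8614, -0.2408], [0.0000, -0.2692, -0.9631], [0.8944, -0.4307, 0.1204]], R = [[2.2361, 1.7889, -4.9193], [0.0000, 3.7148, 0.2154], [0.0000, 0.0000, 4.0931]]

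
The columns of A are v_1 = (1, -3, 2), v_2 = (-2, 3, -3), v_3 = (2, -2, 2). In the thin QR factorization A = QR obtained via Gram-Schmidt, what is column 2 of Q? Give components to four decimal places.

q_2 = (-0.6745, -0.5518, -0.4905)

v_1 = (1, -3, 2); ‖v_1‖ = 3.7417, so q_1 = (0.2673, -0.8018, 0.5345).
q_1·v_2 = 0.2673·(-2) + (-0.8018)·3 + 0.5345·(-3) = -4.5434.
u_2 = v_2 + 4.5434·q_1 = (-0.7857, -0.6429, -0.5714).
‖u_2‖ = 1.1650, so q_2 = (-0.6745, -0.5518, -0.4905).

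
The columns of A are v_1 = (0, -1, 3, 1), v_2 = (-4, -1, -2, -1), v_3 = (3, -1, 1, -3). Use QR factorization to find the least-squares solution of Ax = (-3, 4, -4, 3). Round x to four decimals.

x = (-1.2758, -0.4128, -1.4426)

e_1 = v_1/‖v_1‖ = (0, -1, 3, 1)/3.3166 = (0.0000, -0.3015, 0.9045, 0.3015).
r_{12} = e_1·v_2 = -1.8091.
u_2 = v_2 + 1.8091·e_1 = (-4.0000, -1.5455, -0.3636, -0.4545).
‖u_2‖ = 4.3275, so e_2 = (-0.9243, -0.3571, -0.0840, -0.1050).
r_{13} = e_1·v_3 = 0.3015; r_{23} = e_2·v_3 = -2.1848.
u_3 = v_3 − 0.3015·e_1 + 2.1848·e_2 = (0.9806, -1.6893, 0.5437, -3.3204).
‖u_3‖ = 3.8905, so e_3 = (0.2520, -0.4342, 0.1397, -0.8535).
Qᵀb = (-3.9196, 1.3655, -5.6124).
Back-substitute: x_3 = -5.6124/3.8905 = -1.4426.
x_2 = (1.3655 + 2.1848·(-1.4426))/4.3275 = -0.4128.
x_1 = (-3.9196 + 1.8091·(-0.4128) − 0.3015·(-1.4426))/3.3166 = -1.2758.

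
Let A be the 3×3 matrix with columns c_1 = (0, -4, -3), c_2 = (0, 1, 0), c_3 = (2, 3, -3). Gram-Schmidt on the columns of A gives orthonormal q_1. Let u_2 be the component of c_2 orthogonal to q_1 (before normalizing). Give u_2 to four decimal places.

u_2 = (0.0000, 0.3600, -0.4800)

q_1 = c_1/‖c_1‖ = (0, -4, -3)/5.0000 = (0.0000, -0.8000, -0.6000).
r_{12} = q_1·c_2 = -0.8000.
u_2 = c_2 + 0.8000·q_1 = (0.0000, 0.3600, -0.4800).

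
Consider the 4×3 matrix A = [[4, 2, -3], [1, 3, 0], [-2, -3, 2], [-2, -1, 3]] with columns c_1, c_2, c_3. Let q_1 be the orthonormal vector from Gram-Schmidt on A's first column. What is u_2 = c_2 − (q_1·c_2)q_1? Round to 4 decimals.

c_1 = (4, 1, -2, -2); ‖c_1‖ = 5.0000, so q_1 = (0.8000, 0.2000, -0.4000, -0.4000).
q_1·c_2 = 0.8000·2 + 0.2000·3 + (-0.4000)·(-3) + (-0.4000)·(-1) = 3.8000.
u_2 = c_2 − 3.8000·q_1 = (-1.0400, 2.2400, -1.4800, 0.5200).

u_2 = (-1.0400, 2.2400, -1.4800, 0.5200)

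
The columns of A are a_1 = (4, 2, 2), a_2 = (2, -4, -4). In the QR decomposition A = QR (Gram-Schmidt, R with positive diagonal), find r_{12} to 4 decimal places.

r_{12} = -1.6330

e_1 = a_1/‖a_1‖ = (4, 2, 2)/4.8990 = (0.8165, 0.4082, 0.4082).
r_{12} = e_1·a_2 = -1.6330.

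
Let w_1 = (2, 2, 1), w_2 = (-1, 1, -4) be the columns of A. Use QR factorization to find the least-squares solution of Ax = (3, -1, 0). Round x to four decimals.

w_1 = (2, 2, 1); ‖w_1‖ = 3.0000, so q_1 = (0.6667, 0.6667, 0.3333).
q_1·w_2 = 0.6667·(-1) + 0.6667·1 + 0.3333·(-4) = -1.3333.
u_2 = w_2 + 1.3333·q_1 = (-0.1111, 1.8889, -3.5556).
‖u_2‖ = 4.0277, so q_2 = (-0.0276, 0.4690, -0.8828).
Qᵀb = (1.3333, -0.5517).
Back-substitute: x_2 = -0.5517/4.0277 = -0.1370.
x_1 = (1.3333 + 1.3333·(-0.1370))/3.0000 = 0.3836.

x = (0.3836, -0.1370)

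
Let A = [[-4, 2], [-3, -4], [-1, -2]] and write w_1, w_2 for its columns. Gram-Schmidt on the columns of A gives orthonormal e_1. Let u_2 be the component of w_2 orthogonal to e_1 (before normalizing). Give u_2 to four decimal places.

w_1 = (-4, -3, -1); ‖w_1‖ = 5.0990, so e_1 = (-0.7845, -0.5883, -0.1961).
e_1·w_2 = (-0.7845)·2 + (-0.5883)·(-4) + (-0.1961)·(-2) = 1.1767.
u_2 = w_2 − 1.1767·e_1 = (2.9231, -3.3077, -1.7692).

u_2 = (2.9231, -3.3077, -1.7692)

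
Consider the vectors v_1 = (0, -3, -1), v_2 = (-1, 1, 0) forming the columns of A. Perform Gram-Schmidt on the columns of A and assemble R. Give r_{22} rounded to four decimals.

q_1 = v_1/‖v_1‖ = (0, -3, -1)/3.1623 = (0.0000, -0.9487, -0.3162).
r_{12} = q_1·v_2 = -0.9487.
u_2 = v_2 + 0.9487·q_1 = (-1.0000, 0.1000, -0.3000).
r_{22} = ‖u_2‖ = 1.0488.

r_{22} = 1.0488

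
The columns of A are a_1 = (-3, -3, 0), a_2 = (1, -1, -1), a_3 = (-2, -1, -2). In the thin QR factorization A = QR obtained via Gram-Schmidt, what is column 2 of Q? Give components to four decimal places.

e_1 = a_1/‖a_1‖ = (-3, -3, 0)/4.2426 = (-0.7071, -0.7071, 0.0000).
r_{12} = e_1·a_2 = 0.0000.
u_2 = a_2 + 0.0000·e_1 = (1.0000, -1.0000, -1.0000).
‖u_2‖ = 1.7321, so e_2 = (0.5774, -0.5774, -0.5774).

e_2 = (0.5774, -0.5774, -0.5774)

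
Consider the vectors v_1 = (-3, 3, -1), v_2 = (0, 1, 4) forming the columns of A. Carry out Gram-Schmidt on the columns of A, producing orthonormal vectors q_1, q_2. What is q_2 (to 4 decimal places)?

q_2 = (-0.0384, 0.2813, 0.9589)

v_1 = (-3, 3, -1); ‖v_1‖ = 4.3589, so q_1 = (-0.6882, 0.6882, -0.2294).
q_1·v_2 = (-0.6882)·0 + 0.6882·1 + (-0.2294)·4 = -0.2294.
u_2 = v_2 + 0.2294·q_1 = (-0.1579, 1.1579, 3.9474).
‖u_2‖ = 4.1167, so q_2 = (-0.0384, 0.2813, 0.9589).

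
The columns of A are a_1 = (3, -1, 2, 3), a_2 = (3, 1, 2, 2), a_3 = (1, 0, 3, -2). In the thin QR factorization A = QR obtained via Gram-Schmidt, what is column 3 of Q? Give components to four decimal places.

q_3 = (0.0485, -0.3136, 0.7113, -0.6272)

a_1 = (3, -1, 2, 3); ‖a_1‖ = 4.7958, so q_1 = (0.6255, -0.2085, 0.4170, 0.6255).
q_1·a_2 = 0.6255·3 + (-0.2085)·1 + 0.4170·2 + 0.6255·2 = 3.7533.
u_2 = a_2 − 3.7533·q_1 = (0.6522, 1.7826, 0.4348, -0.3478).
‖u_2‖ = 1.9781, so q_2 = (0.3297, 0.9012, 0.2198, -0.1758).
q_1·a_3 = 0.6255·1 + (-0.2085)·0 + 0.4170·3 + 0.6255·(-2) = 0.6255; q_2·a_3 = 0.3297·1 + 0.9012·0 + 0.2198·3 + (-0.1758)·(-2) = 1.3407.
u_3 = a_3 − 0.6255·q_1 − 1.3407·q_2 = (0.1667, -1.0778, 2.4444, -2.1556).
‖u_3‖ = 3.4367, so q_3 = (0.0485, -0.3136, 0.7113, -0.6272).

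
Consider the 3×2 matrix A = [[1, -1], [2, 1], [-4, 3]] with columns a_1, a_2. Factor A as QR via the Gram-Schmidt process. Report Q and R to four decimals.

Q = [[0.2182, -0.2081], [0.4364, 0.8947], [-0.8729, 0.3953]], R = [[4.5826, -2.4004], [0.0000, 2.2887]]

a_1 = (1, 2, -4); ‖a_1‖ = 4.5826, so q_1 = (0.2182, 0.4364, -0.8729).
q_1·a_2 = 0.2182·(-1) + 0.4364·1 + (-0.8729)·3 = -2.4004.
u_2 = a_2 + 2.4004·q_1 = (-0.4762, 2.0476, 0.9048).
‖u_2‖ = 2.2887, so q_2 = (-0.2081, 0.8947, 0.3953).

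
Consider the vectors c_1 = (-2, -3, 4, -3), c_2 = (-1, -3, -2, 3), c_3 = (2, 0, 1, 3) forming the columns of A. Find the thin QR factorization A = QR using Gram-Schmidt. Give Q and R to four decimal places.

Q = [[-0.3244, -0.2802, 0.5179], [-0.4867, -0.7397, -0.0437], [0.6489, -0.2914, 0.6457], [-0.4867, 0.5380, 0.5594]], R = [[6.1644, -0.9733, -1.4600], [0.0000, 4.6960, 0.7621], [0.0000, 0.0000, 3.3597]]

c_1 = (-2, -3, 4, -3); ‖c_1‖ = 6.1644, so e_1 = (-0.3244, -0.4867, 0.6489, -0.4867).
e_1·c_2 = (-0.3244)·(-1) + (-0.4867)·(-3) + 0.6489·(-2) + (-0.4867)·3 = -0.9733.
u_2 = c_2 + 0.9733·e_1 = (-1.3158, -3.4737, -1.3684, 2.5263).
‖u_2‖ = 4.6960, so e_2 = (-0.2802, -0.7397, -0.2914, 0.5380).
e_1·c_3 = (-0.3244)·2 + (-0.4867)·0 + 0.6489·1 + (-0.4867)·3 = -1.4600; e_2·c_3 = (-0.2802)·2 + (-0.7397)·0 + (-0.2914)·1 + 0.5380·3 = 0.7621.
u_3 = c_3 + 1.4600·e_1 − 0.7621·e_2 = (1.7399, -0.1468, 2.1695, 1.8795).
‖u_3‖ = 3.3597, so e_3 = (0.5179, -0.0437, 0.6457, 0.5594).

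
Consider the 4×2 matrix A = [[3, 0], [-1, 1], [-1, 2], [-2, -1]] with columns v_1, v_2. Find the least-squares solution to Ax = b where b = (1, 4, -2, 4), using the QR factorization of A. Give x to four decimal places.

x = (-0.5169, -0.7528)

v_1 = (3, -1, -1, -2); ‖v_1‖ = 3.8730, so q_1 = (0.7746, -0.2582, -0.2582, -0.5164).
q_1·v_2 = 0.7746·0 + (-0.2582)·1 + (-0.2582)·2 + (-0.5164)·(-1) = -0.2582.
u_2 = v_2 + 0.2582·q_1 = (0.2000, 0.9333, 1.9333, -1.1333).
‖u_2‖ = 2.4358, so q_2 = (0.0821, 0.3832, 0.7937, -0.4653).
Qᵀb = (-1.8074, -1.8337).
Back-substitute: x_2 = -1.8337/2.4358 = -0.7528.
x_1 = (-1.8074 + 0.2582·(-0.7528))/3.8730 = -0.5169.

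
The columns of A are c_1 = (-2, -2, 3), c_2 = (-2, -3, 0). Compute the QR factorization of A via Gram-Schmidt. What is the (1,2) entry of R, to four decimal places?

r_{12} = 2.4254

q_1 = c_1/‖c_1‖ = (-2, -2, 3)/4.1231 = (-0.4851, -0.4851, 0.7276).
r_{12} = q_1·c_2 = 2.4254.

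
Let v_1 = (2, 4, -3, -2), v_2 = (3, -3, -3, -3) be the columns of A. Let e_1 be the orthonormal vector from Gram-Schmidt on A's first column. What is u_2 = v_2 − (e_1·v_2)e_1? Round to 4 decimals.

v_1 = (2, 4, -3, -2); ‖v_1‖ = 5.7446, so e_1 = (0.3482, 0.6963, -0.5222, -0.3482).
e_1·v_2 = 0.3482·3 + 0.6963·(-3) + (-0.5222)·(-3) + (-0.3482)·(-3) = 1.5667.
u_2 = v_2 − 1.5667·e_1 = (2.4545, -4.0909, -2.1818, -2.4545).

u_2 = (2.4545, -4.0909, -2.1818, -2.4545)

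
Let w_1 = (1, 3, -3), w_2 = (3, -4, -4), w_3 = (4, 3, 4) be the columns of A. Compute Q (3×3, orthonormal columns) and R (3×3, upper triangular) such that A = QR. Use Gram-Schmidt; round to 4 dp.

Q = [[0.2294, 0.4464, 0.8649], [0.6882, -0.7027, 0.1802], [-0.6882, -0.5539, 0.4685]], R = [[4.3589, 0.6882, 0.2294], [0.0000, 6.3660, -2.5381], [0.0000, 0.0000, 5.8741]]

w_1 = (1, 3, -3); ‖w_1‖ = 4.3589, so e_1 = (0.2294, 0.6882, -0.6882).
e_1·w_2 = 0.2294·3 + 0.6882·(-4) + (-0.6882)·(-4) = 0.6882.
u_2 = w_2 − 0.6882·e_1 = (2.8421, -4.4737, -3.5263).
‖u_2‖ = 6.3660, so e_2 = (0.4464, -0.7027, -0.5539).
e_1·w_3 = 0.2294·4 + 0.6882·3 + (-0.6882)·4 = 0.2294; e_2·w_3 = 0.4464·4 + (-0.7027)·3 + (-0.5539)·4 = -2.5381.
u_3 = w_3 − 0.2294·e_1 + 2.5381·e_2 = (5.0805, 1.0584, 2.7519).
‖u_3‖ = 5.8741, so e_3 = (0.8649, 0.1802, 0.4685).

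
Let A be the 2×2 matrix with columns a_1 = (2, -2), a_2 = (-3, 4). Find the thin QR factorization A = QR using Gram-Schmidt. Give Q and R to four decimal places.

Q = [[0.7071, 0.7071], [-0.7071, 0.7071]], R = [[2.8284, -4.9497], [0.0000, 0.7071]]

a_1 = (2, -2); ‖a_1‖ = 2.8284, so q_1 = (0.7071, -0.7071).
q_1·a_2 = 0.7071·(-3) + (-0.7071)·4 = -4.9497.
u_2 = a_2 + 4.9497·q_1 = (0.5000, 0.5000).
‖u_2‖ = 0.7071, so q_2 = (0.7071, 0.7071).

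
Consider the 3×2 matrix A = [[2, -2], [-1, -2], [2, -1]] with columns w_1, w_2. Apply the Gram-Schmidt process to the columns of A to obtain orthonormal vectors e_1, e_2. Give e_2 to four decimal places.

e_2 = (-0.4134, -0.9096, -0.0413)

w_1 = (2, -1, 2); ‖w_1‖ = 3.0000, so e_1 = (0.6667, -0.3333, 0.6667).
e_1·w_2 = 0.6667·(-2) + (-0.3333)·(-2) + 0.6667·(-1) = -1.3333.
u_2 = w_2 + 1.3333·e_1 = (-1.1111, -2.4444, -0.1111).
‖u_2‖ = 2.6874, so e_2 = (-0.4134, -0.9096, -0.0413).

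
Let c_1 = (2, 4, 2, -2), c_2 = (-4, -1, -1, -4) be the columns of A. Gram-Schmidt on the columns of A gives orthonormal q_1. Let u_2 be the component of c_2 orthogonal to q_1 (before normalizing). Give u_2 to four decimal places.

u_2 = (-3.5714, -0.1429, -0.5714, -4.4286)

q_1 = c_1/‖c_1‖ = (2, 4, 2, -2)/5.2915 = (0.3780, 0.7559, 0.3780, -0.3780).
r_{12} = q_1·c_2 = -1.1339.
u_2 = c_2 + 1.1339·q_1 = (-3.5714, -0.1429, -0.5714, -4.4286).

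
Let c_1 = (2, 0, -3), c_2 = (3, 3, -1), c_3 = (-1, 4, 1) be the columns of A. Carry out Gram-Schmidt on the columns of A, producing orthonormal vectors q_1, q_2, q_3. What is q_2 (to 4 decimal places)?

c_1 = (2, 0, -3); ‖c_1‖ = 3.6056, so q_1 = (0.5547, 0.0000, -0.8321).
q_1·c_2 = 0.5547·3 + 0.0000·3 + (-0.8321)·(-1) = 2.4962.
u_2 = c_2 − 2.4962·q_1 = (1.6154, 3.0000, 1.0769).
‖u_2‖ = 3.5734, so q_2 = (0.4521, 0.8395, 0.3014).

q_2 = (0.4521, 0.8395, 0.3014)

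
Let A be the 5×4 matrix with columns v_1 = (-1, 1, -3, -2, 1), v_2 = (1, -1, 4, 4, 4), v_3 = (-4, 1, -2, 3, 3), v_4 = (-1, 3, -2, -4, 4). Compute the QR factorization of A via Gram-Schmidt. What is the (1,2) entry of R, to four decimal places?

q_1 = v_1/‖v_1‖ = (-1, 1, -3, -2, 1)/4.0000 = (-0.2500, 0.2500, -0.7500, -0.5000, 0.2500).
r_{12} = q_1·v_2 = -4.5000.

r_{12} = -4.5000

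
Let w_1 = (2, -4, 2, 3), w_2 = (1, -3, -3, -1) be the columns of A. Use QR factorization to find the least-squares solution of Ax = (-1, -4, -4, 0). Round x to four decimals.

x = (0.0079, 1.1480)

w_1 = (2, -4, 2, 3); ‖w_1‖ = 5.7446, so e_1 = (0.3482, -0.6963, 0.3482, 0.5222).
e_1·w_2 = 0.3482·1 + (-0.6963)·(-3) + 0.3482·(-3) + 0.5222·(-1) = 0.8704.
u_2 = w_2 − 0.8704·e_1 = (0.6970, -2.3939, -3.3030, -1.4545).
‖u_2‖ = 4.3866, so e_2 = (0.1589, -0.5457, -0.7530, -0.3316).
Qᵀb = (1.0445, 5.0360).
Back-substitute: x_2 = 5.0360/4.3866 = 1.1480.
x_1 = (1.0445 − 0.8704·1.1480)/5.7446 = 0.0079.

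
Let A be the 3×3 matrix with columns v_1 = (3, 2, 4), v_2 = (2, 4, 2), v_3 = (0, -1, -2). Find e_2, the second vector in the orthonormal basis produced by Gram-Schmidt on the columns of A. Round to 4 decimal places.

v_1 = (3, 2, 4); ‖v_1‖ = 5.3852, so e_1 = (0.5571, 0.3714, 0.7428).
e_1·v_2 = 0.5571·2 + 0.3714·4 + 0.7428·2 = 4.0853.
u_2 = v_2 − 4.0853·e_1 = (-0.2759, 2.4828, -1.0345).
‖u_2‖ = 2.7038, so e_2 = (-0.1020, 0.9183, -0.3826).

e_2 = (-0.1020, 0.9183, -0.3826)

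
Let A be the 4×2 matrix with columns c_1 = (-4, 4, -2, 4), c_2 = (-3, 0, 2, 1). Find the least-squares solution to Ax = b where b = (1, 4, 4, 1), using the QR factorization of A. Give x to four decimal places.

e_1 = c_1/‖c_1‖ = (-4, 4, -2, 4)/7.2111 = (-0.5547, 0.5547, -0.2774, 0.5547).
r_{12} = e_1·c_2 = 1.6641.
u_2 = c_2 − 1.6641·e_1 = (-2.0769, -0.9231, 2.4615, 0.0769).
‖u_2‖ = 3.3512, so e_2 = (-0.6197, -0.2754, 0.7345, 0.0230).
Qᵀb = (1.1094, 1.2395).
Back-substitute: x_2 = 1.2395/3.3512 = 0.3699.
x_1 = (1.1094 − 1.6641·0.3699)/7.2111 = 0.0685.

x = (0.0685, 0.3699)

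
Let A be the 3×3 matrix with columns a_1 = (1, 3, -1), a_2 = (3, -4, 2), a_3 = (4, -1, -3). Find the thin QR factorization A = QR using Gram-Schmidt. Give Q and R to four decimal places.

Q = [[0.3015, 0.9428, 0.1421], [0.9045, -0.2357, -0.3553], [-0.3015, 0.2357, -0.9239]], R = [[3.3166, -3.3166, 1.2060], [0.0000, 4.2426, 3.2998], [0.0000, 0.0000, 3.6955]]

a_1 = (1, 3, -1); ‖a_1‖ = 3.3166, so q_1 = (0.3015, 0.9045, -0.3015).
q_1·a_2 = 0.3015·3 + 0.9045·(-4) + (-0.3015)·2 = -3.3166.
u_2 = a_2 + 3.3166·q_1 = (4.0000, -1.0000, 1.0000).
‖u_2‖ = 4.2426, so q_2 = (0.9428, -0.2357, 0.2357).
q_1·a_3 = 0.3015·4 + 0.9045·(-1) + (-0.3015)·(-3) = 1.2060; q_2·a_3 = 0.9428·4 + (-0.2357)·(-1) + 0.2357·(-3) = 3.2998.
u_3 = a_3 − 1.2060·q_1 − 3.2998·q_2 = (0.5253, -1.3131, -3.4141).
‖u_3‖ = 3.6955, so q_3 = (0.1421, -0.3553, -0.9239).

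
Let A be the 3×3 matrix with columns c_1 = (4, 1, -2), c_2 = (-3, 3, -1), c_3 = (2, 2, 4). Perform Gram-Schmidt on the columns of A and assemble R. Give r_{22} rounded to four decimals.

r_{22} = 4.0825

e_1 = c_1/‖c_1‖ = (4, 1, -2)/4.5826 = (0.8729, 0.2182, -0.4364).
r_{12} = e_1·c_2 = -1.5275.
u_2 = c_2 + 1.5275·e_1 = (-1.6667, 3.3333, -1.6667).
r_{22} = ‖u_2‖ = 4.0825.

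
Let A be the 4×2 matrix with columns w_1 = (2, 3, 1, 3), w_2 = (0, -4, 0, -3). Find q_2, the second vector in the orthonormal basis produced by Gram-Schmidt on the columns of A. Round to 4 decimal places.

w_1 = (2, 3, 1, 3); ‖w_1‖ = 4.7958, so q_1 = (0.4170, 0.6255, 0.2085, 0.6255).
q_1·w_2 = 0.4170·0 + 0.6255·(-4) + 0.2085·0 + 0.6255·(-3) = -4.3788.
u_2 = w_2 + 4.3788·q_1 = (1.8261, -1.2609, 0.9130, -0.2609).
‖u_2‖ = 2.4137, so q_2 = (0.7565, -0.5224, 0.3783, -0.1081).

q_2 = (0.7565, -0.5224, 0.3783, -0.1081)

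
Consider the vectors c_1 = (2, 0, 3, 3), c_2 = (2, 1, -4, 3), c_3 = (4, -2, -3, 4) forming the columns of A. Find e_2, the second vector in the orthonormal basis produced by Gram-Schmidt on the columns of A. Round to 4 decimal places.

e_2 = (0.3488, 0.1827, -0.7558, 0.5232)

e_1 = c_1/‖c_1‖ = (2, 0, 3, 3)/4.6904 = (0.4264, 0.0000, 0.6396, 0.6396).
r_{12} = e_1·c_2 = 0.2132.
u_2 = c_2 − 0.2132·e_1 = (1.9091, 1.0000, -4.1364, 2.8636).
‖u_2‖ = 5.4731, so e_2 = (0.3488, 0.1827, -0.7558, 0.5232).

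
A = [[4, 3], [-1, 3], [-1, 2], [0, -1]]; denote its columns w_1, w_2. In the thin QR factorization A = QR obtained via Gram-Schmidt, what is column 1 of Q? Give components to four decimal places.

q_1 = (0.9428, -0.2357, -0.2357, 0.0000)

q_1 = w_1/‖w_1‖ = (4, -1, -1, 0)/4.2426 = (0.9428, -0.2357, -0.2357, 0.0000).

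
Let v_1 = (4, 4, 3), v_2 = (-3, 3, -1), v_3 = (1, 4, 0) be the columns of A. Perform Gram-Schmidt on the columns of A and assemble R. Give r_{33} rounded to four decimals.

v_1 = (4, 4, 3); ‖v_1‖ = 6.4031, so e_1 = (0.6247, 0.6247, 0.4685).
e_1·v_2 = 0.6247·(-3) + 0.6247·3 + 0.4685·(-1) = -0.4685.
u_2 = v_2 + 0.4685·e_1 = (-2.7073, 3.2927, -0.7805).
‖u_2‖ = 4.3336, so e_2 = (-0.6247, 0.7598, -0.1801).
e_1·v_3 = 0.6247·1 + 0.6247·4 + 0.4685·0 = 3.1235; e_2·v_3 = (-0.6247)·1 + 0.7598·4 + (-0.1801)·0 = 2.4145.
u_3 = v_3 − 3.1235·e_1 − 2.4145·e_2 = (0.5571, 0.2143, -1.0286).
r_{33} = ‖u_3‖ = 1.1892.

r_{33} = 1.1892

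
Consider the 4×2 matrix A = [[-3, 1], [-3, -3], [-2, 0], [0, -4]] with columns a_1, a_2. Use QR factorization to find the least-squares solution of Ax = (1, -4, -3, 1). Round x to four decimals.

a_1 = (-3, -3, -2, 0); ‖a_1‖ = 4.6904, so e_1 = (-0.6396, -0.6396, -0.4264, 0.0000).
e_1·a_2 = (-0.6396)·1 + (-0.6396)·(-3) + (-0.4264)·0 + 0.0000·(-4) = 1.2792.
u_2 = a_2 − 1.2792·e_1 = (1.8182, -2.1818, 0.5455, -4.0000).
‖u_2‖ = 4.9360, so e_2 = (0.3684, -0.4420, 0.1105, -0.8104).
Qᵀb = (3.1980, 0.9946).
Back-substitute: x_2 = 0.9946/4.9360 = 0.2015.
x_1 = (3.1980 − 1.2792·0.2015)/4.6904 = 0.6269.

x = (0.6269, 0.2015)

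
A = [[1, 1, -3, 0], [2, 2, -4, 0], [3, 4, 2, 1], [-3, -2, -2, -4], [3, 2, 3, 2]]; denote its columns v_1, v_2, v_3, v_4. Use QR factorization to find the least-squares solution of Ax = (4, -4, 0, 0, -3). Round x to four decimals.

x = (-3.6582, 2.4037, -0.3322, 1.7942)

e_1 = v_1/‖v_1‖ = (1, 2, 3, -3, 3)/5.6569 = (0.1768, 0.3536, 0.5303, -0.5303, 0.5303).
r_{12} = e_1·v_2 = 5.1265.
u_2 = v_2 − 5.1265·e_1 = (0.0938, 0.1875, 1.2813, 0.7187, -0.7187).
‖u_2‖ = 1.6489, so e_2 = (0.0569, 0.1137, 0.7771, 0.4359, -0.4359).
r_{13} = e_1·v_3 = 1.7678; r_{23} = e_2·v_3 = -1.2509.
u_3 = v_3 − 1.7678·e_1 + 1.2509·e_2 = (-3.2414, -4.4828, 2.0345, -0.5172, 1.5172).
‖u_3‖ = 6.1082, so e_3 = (-0.5307, -0.7339, 0.3331, -0.0847, 0.2484).
r_{14} = e_1·v_4 = 3.7123; r_{24} = e_2·v_4 = -1.8384; r_{34} = e_3·v_4 = 1.1686.
u_4 = v_4 − 3.7123·e_1 + 1.8384·e_2 − 1.1686·e_3 = (0.0684, -0.2458, 0.0705, -1.1309, -1.0604).
‖u_4‖ = 1.5727, so e_4 = (0.0435, -0.1563, 0.0449, -0.7191, -0.6742).
Qᵀb = (-2.2981, 1.0803, 0.0677, 2.8219).
Back-substitute: x_4 = 2.8219/1.5727 = 1.7942.
x_3 = (0.0677 − 1.1686·1.7942)/6.1082 = -0.3322.
x_2 = (1.0803 + 1.2509·(-0.3322) + 1.8384·1.7942)/1.6489 = 2.4037.
x_1 = (-2.2981 − 5.1265·2.4037 − 1.7678·(-0.3322) − 3.7123·1.7942)/5.6569 = -3.6582.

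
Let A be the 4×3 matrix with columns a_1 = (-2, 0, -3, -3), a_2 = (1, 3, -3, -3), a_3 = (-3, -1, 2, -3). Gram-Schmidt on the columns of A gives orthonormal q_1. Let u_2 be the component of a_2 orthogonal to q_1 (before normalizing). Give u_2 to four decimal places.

u_2 = (2.4545, 3.0000, -0.8182, -0.8182)

a_1 = (-2, 0, -3, -3); ‖a_1‖ = 4.6904, so q_1 = (-0.4264, 0.0000, -0.6396, -0.6396).
q_1·a_2 = (-0.4264)·1 + 0.0000·3 + (-0.6396)·(-3) + (-0.6396)·(-3) = 3.4112.
u_2 = a_2 − 3.4112·q_1 = (2.4545, 3.0000, -0.8182, -0.8182).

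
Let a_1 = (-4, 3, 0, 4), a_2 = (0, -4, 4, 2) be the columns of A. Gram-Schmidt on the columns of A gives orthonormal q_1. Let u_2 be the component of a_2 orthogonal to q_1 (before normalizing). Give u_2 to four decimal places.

q_1 = a_1/‖a_1‖ = (-4, 3, 0, 4)/6.4031 = (-0.6247, 0.4685, 0.0000, 0.6247).
r_{12} = q_1·a_2 = -0.6247.
u_2 = a_2 + 0.6247·q_1 = (-0.3902, -3.7073, 4.0000, 2.3902).

u_2 = (-0.3902, -3.7073, 4.0000, 2.3902)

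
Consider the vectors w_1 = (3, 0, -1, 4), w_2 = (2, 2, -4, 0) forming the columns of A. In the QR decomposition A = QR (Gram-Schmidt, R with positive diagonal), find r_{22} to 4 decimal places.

e_1 = w_1/‖w_1‖ = (3, 0, -1, 4)/5.0990 = (0.5883, 0.0000, -0.1961, 0.7845).
r_{12} = e_1·w_2 = 1.9612.
u_2 = w_2 − 1.9612·e_1 = (0.8462, 2.0000, -3.6154, -1.5385).
r_{22} = ‖u_2‖ = 4.4893.

r_{22} = 4.4893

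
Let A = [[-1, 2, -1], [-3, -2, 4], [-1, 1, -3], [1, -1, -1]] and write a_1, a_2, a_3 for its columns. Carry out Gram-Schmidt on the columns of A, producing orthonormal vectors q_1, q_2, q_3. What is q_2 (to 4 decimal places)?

q_2 = (0.6969, -0.4825, 0.3752, -0.3752)

a_1 = (-1, -3, -1, 1); ‖a_1‖ = 3.4641, so q_1 = (-0.2887, -0.8660, -0.2887, 0.2887).
q_1·a_2 = (-0.2887)·2 + (-0.8660)·(-2) + (-0.2887)·1 + 0.2887·(-1) = 0.5774.
u_2 = a_2 − 0.5774·q_1 = (2.1667, -1.5000, 1.1667, -1.1667).
‖u_2‖ = 3.1091, so q_2 = (0.6969, -0.4825, 0.3752, -0.3752).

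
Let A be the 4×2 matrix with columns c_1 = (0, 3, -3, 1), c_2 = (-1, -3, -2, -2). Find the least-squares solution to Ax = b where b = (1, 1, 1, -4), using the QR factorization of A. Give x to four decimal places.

x = (-0.1956, 0.0568)

q_1 = c_1/‖c_1‖ = (0, 3, -3, 1)/4.3589 = (0.0000, 0.6882, -0.6882, 0.2294).
r_{12} = q_1·c_2 = -1.1471.
u_2 = c_2 + 1.1471·q_1 = (-1.0000, -2.2105, -2.7895, -1.7368).
‖u_2‖ = 4.0846, so q_2 = (-0.2448, -0.5412, -0.6829, -0.4252).
Qᵀb = (-0.9177, 0.2319).
Back-substitute: x_2 = 0.2319/4.0846 = 0.0568.
x_1 = (-0.9177 + 1.1471·0.0568)/4.3589 = -0.1956.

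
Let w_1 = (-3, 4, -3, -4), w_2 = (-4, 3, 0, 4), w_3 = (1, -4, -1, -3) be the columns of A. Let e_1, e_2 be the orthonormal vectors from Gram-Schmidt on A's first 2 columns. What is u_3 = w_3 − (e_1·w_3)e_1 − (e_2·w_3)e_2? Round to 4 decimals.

u_3 = (-1.6647, -2.0544, -0.9094, -0.1239)

w_1 = (-3, 4, -3, -4); ‖w_1‖ = 7.0711, so e_1 = (-0.4243, 0.5657, -0.4243, -0.5657).
e_1·w_2 = (-0.4243)·(-4) + 0.5657·3 + (-0.4243)·0 + (-0.5657)·4 = 1.1314.
u_2 = w_2 − 1.1314·e_1 = (-3.5200, 2.3600, 0.4800, 4.6400).
‖u_2‖ = 6.3024, so e_2 = (-0.5585, 0.3745, 0.0762, 0.7362).
e_1·w_3 = (-0.4243)·1 + 0.5657·(-4) + (-0.4243)·(-1) + (-0.5657)·(-3) = -0.5657; e_2·w_3 = (-0.5585)·1 + 0.3745·(-4) + 0.0762·(-1) + 0.7362·(-3) = -4.3412.
u_3 = w_3 + 0.5657·e_1 + 4.3412·e_2 = (-1.6647, -2.0544, -0.9094, -0.1239).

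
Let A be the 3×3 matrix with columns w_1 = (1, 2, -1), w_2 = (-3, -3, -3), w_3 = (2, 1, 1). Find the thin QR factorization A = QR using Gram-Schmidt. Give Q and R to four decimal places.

w_1 = (1, 2, -1); ‖w_1‖ = 2.4495, so q_1 = (0.4082, 0.8165, -0.4082).
q_1·w_2 = 0.4082·(-3) + 0.8165·(-3) + (-0.4082)·(-3) = -2.4495.
u_2 = w_2 + 2.4495·q_1 = (-2.0000, -1.0000, -4.0000).
‖u_2‖ = 4.5826, so q_2 = (-0.4364, -0.2182, -0.8729).
q_1·w_3 = 0.4082·2 + 0.8165·1 + (-0.4082)·1 = 1.2247; q_2·w_3 = (-0.4364)·2 + (-0.2182)·1 + (-0.8729)·1 = -1.9640.
u_3 = w_3 − 1.2247·q_1 + 1.9640·q_2 = (0.6429, -0.4286, -0.2143).
‖u_3‖ = 0.8018, so q_3 = (0.8018, -0.5345, -0.2673).

Q = [[0.4082, -0.4364, 0.8018], [0.8165, -0.2182, -0.5345], [-0.4082, -0.8729, -0.2673]], R = [[2.4495, -2.4495, 1.2247], [0.0000, 4.5826, -1.9640], [0.0000, 0.0000, 0.8018]]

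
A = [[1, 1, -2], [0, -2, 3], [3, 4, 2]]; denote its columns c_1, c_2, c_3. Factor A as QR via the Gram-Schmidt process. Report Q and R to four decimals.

c_1 = (1, 0, 3); ‖c_1‖ = 3.1623, so e_1 = (0.3162, 0.0000, 0.9487).
e_1·c_2 = 0.3162·1 + 0.0000·(-2) + 0.9487·4 = 4.1110.
u_2 = c_2 − 4.1110·e_1 = (-0.3000, -2.0000, 0.1000).
‖u_2‖ = 2.0248, so e_2 = (-0.1482, -0.9877, 0.0494).
e_1·c_3 = 0.3162·(-2) + 0.0000·3 + 0.9487·2 = 1.2649; e_2·c_3 = (-0.1482)·(-2) + (-0.9877)·3 + 0.0494·2 = -2.5681.
u_3 = c_3 − 1.2649·e_1 + 2.5681·e_2 = (-2.7805, 0.4634, 0.9268).
‖u_3‖ = 2.9673, so e_3 = (-0.9370, 0.1562, 0.3123).

Q = [[0.3162, -0.1482, -0.9370], [0.0000, -0.9877, 0.1562], [0.9487, 0.0494, 0.3123]], R = [[3.1623, 4.1110, 1.2649], [0.0000, 2.0248, -2.5681], [0.0000, 0.0000, 2.9673]]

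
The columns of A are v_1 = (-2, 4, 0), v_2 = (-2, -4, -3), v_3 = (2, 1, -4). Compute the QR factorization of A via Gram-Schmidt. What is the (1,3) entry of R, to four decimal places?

q_1 = v_1/‖v_1‖ = (-2, 4, 0)/4.4721 = (-0.4472, 0.8944, 0.0000).
r_{13} = q_1·v_3 = 0.0000.

r_{13} = 0.0000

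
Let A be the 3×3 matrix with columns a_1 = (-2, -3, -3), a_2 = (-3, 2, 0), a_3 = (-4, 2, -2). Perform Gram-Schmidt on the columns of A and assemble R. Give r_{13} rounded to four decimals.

a_1 = (-2, -3, -3); ‖a_1‖ = 4.6904, so q_1 = (-0.4264, -0.6396, -0.6396).
r_{13} = q_1·a_3 = 1.7056.

r_{13} = 1.7056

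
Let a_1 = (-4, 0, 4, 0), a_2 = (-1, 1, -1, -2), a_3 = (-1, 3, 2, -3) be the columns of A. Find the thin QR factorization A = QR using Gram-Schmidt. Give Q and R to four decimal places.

Q = [[-0.7071, -0.3780, 0.5371], [0.0000, 0.3780, 0.6071], [0.7071, -0.3780, 0.5371], [0.0000, -0.7559, -0.2335]], R = [[5.6569, 0.0000, 2.1213], [0.0000, 2.6458, 3.0237], [0.0000, 0.0000, 3.0589]]

e_1 = a_1/‖a_1‖ = (-4, 0, 4, 0)/5.6569 = (-0.7071, 0.0000, 0.7071, 0.0000).
r_{12} = e_1·a_2 = 0.0000.
u_2 = a_2 + 0.0000·e_1 = (-1.0000, 1.0000, -1.0000, -2.0000).
‖u_2‖ = 2.6458, so e_2 = (-0.3780, 0.3780, -0.3780, -0.7559).
r_{13} = e_1·a_3 = 2.1213; r_{23} = e_2·a_3 = 3.0237.
u_3 = a_3 − 2.1213·e_1 − 3.0237·e_2 = (1.6429, 1.8571, 1.6429, -0.7143).
‖u_3‖ = 3.0589, so e_3 = (0.5371, 0.6071, 0.5371, -0.2335).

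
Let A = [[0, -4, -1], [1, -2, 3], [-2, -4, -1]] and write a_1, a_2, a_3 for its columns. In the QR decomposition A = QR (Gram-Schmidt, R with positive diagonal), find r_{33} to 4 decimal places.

r_{33} = 2.3333

a_1 = (0, 1, -2); ‖a_1‖ = 2.2361, so e_1 = (0.0000, 0.4472, -0.8944).
e_1·a_2 = 0.0000·(-4) + 0.4472·(-2) + (-0.8944)·(-4) = 2.6833.
u_2 = a_2 − 2.6833·e_1 = (-4.0000, -3.2000, -1.6000).
‖u_2‖ = 5.3666, so e_2 = (-0.7454, -0.5963, -0.2981).
e_1·a_3 = 0.0000·(-1) + 0.4472·3 + (-0.8944)·(-1) = 2.2361; e_2·a_3 = (-0.7454)·(-1) + (-0.5963)·3 + (-0.2981)·(-1) = -0.7454.
u_3 = a_3 − 2.2361·e_1 + 0.7454·e_2 = (-1.5556, 1.5556, 0.7778).
r_{33} = ‖u_3‖ = 2.3333.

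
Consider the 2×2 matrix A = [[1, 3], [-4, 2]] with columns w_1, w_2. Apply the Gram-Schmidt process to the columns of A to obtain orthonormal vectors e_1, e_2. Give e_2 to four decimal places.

e_2 = (0.9701, 0.2425)

w_1 = (1, -4); ‖w_1‖ = 4.1231, so e_1 = (0.2425, -0.9701).
e_1·w_2 = 0.2425·3 + (-0.9701)·2 = -1.2127.
u_2 = w_2 + 1.2127·e_1 = (3.2941, 0.8235).
‖u_2‖ = 3.3955, so e_2 = (0.9701, 0.2425).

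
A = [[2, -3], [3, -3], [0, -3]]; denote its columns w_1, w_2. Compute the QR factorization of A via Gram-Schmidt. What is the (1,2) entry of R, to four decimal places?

r_{12} = -4.1603

w_1 = (2, 3, 0); ‖w_1‖ = 3.6056, so e_1 = (0.5547, 0.8321, 0.0000).
r_{12} = e_1·w_2 = -4.1603.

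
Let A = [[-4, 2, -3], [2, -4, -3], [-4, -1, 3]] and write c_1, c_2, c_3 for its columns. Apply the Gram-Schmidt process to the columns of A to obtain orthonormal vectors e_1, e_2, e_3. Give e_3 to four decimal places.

e_3 = (-0.7276, -0.4851, 0.4851)

e_1 = c_1/‖c_1‖ = (-4, 2, -4)/6.0000 = (-0.6667, 0.3333, -0.6667).
r_{12} = e_1·c_2 = -2.0000.
u_2 = c_2 + 2.0000·e_1 = (0.6667, -3.3333, -2.3333).
‖u_2‖ = 4.1231, so e_2 = (0.1617, -0.8085, -0.5659).
r_{13} = e_1·c_3 = -1.0000; r_{23} = e_2·c_3 = 0.2425.
u_3 = c_3 + 1.0000·e_1 − 0.2425·e_2 = (-3.7059, -2.4706, 2.4706).
‖u_3‖ = 5.0932, so e_3 = (-0.7276, -0.4851, 0.4851).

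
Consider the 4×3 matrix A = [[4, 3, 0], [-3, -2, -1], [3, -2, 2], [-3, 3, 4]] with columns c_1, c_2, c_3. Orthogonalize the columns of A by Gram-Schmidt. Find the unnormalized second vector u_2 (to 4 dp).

c_1 = (4, -3, 3, -3); ‖c_1‖ = 6.5574, so q_1 = (0.6100, -0.4575, 0.4575, -0.4575).
q_1·c_2 = 0.6100·3 + (-0.4575)·(-2) + 0.4575·(-2) + (-0.4575)·3 = 0.4575.
u_2 = c_2 − 0.4575·q_1 = (2.7209, -1.7907, -2.2093, 3.2093).

u_2 = (2.7209, -1.7907, -2.2093, 3.2093)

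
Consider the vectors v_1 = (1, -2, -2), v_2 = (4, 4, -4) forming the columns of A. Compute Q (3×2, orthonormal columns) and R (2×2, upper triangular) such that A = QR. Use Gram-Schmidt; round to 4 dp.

v_1 = (1, -2, -2); ‖v_1‖ = 3.0000, so e_1 = (0.3333, -0.6667, -0.6667).
e_1·v_2 = 0.3333·4 + (-0.6667)·4 + (-0.6667)·(-4) = 1.3333.
u_2 = v_2 − 1.3333·e_1 = (3.5556, 4.8889, -3.1111).
‖u_2‖ = 6.7987, so e_2 = (0.5230, 0.7191, -0.4576).

Q = [[0.3333, 0.5230], [-0.6667, 0.7191], [-0.6667, -0.4576]], R = [[3.0000, 1.3333], [0.0000, 6.7987]]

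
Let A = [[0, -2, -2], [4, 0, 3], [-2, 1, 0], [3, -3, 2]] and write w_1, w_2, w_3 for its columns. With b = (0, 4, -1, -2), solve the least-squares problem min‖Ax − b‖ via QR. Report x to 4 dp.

w_1 = (0, 4, -2, 3); ‖w_1‖ = 5.3852, so q_1 = (0.0000, 0.7428, -0.3714, 0.5571).
q_1·w_2 = 0.0000·(-2) + 0.7428·0 + (-0.3714)·1 + 0.5571·(-3) = -2.0426.
u_2 = w_2 + 2.0426·q_1 = (-2.0000, 1.5172, 0.2414, -1.8621).
‖u_2‖ = 3.1349, so q_2 = (-0.6380, 0.4840, 0.0770, -0.5940).
q_1·w_3 = 0.0000·(-2) + 0.7428·3 + (-0.3714)·0 + 0.5571·2 = 3.3425; q_2·w_3 = (-0.6380)·(-2) + 0.4840·3 + 0.0770·0 + (-0.5940)·2 = 1.5399.
u_3 = w_3 − 3.3425·q_1 − 1.5399·q_2 = (-1.0175, -0.2281, 1.1228, 1.0526).
‖u_3‖ = 1.8591, so q_3 = (-0.5473, -0.1227, 0.6040, 0.5662).
Qᵀb = (2.2283, 3.0469, -2.2271).
Back-substitute: x_3 = -2.2271/1.8591 = -1.1980.
x_2 = (3.0469 − 1.5399·(-1.1980))/3.1349 = 1.5604.
x_1 = (2.2283 + 2.0426·1.5604 − 3.3425·(-1.1980))/5.3852 = 1.7492.

x = (1.7492, 1.5604, -1.1980)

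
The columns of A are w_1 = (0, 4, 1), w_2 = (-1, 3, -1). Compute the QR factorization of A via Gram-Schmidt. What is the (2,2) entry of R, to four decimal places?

r_{22} = 1.9704

q_1 = w_1/‖w_1‖ = (0, 4, 1)/4.1231 = (0.0000, 0.9701, 0.2425).
r_{12} = q_1·w_2 = 2.6679.
u_2 = w_2 − 2.6679·q_1 = (-1.0000, 0.4118, -1.6471).
r_{22} = ‖u_2‖ = 1.9704.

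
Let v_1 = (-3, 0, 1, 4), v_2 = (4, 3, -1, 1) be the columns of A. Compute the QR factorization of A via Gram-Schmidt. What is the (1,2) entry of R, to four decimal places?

q_1 = v_1/‖v_1‖ = (-3, 0, 1, 4)/5.0990 = (-0.5883, 0.0000, 0.1961, 0.7845).
r_{12} = q_1·v_2 = -1.7650.

r_{12} = -1.7650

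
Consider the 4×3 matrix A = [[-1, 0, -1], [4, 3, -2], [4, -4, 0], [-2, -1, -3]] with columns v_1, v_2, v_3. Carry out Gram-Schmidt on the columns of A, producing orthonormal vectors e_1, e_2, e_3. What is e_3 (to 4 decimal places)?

v_1 = (-1, 4, 4, -2); ‖v_1‖ = 6.0828, so e_1 = (-0.1644, 0.6576, 0.6576, -0.3288).
e_1·v_2 = (-0.1644)·0 + 0.6576·3 + 0.6576·(-4) + (-0.3288)·(-1) = -0.3288.
u_2 = v_2 + 0.3288·e_1 = (-0.0541, 3.2162, -3.7838, -1.1081).
‖u_2‖ = 5.0884, so e_2 = (-0.0106, 0.6321, -0.7436, -0.2178).
e_1·v_3 = (-0.1644)·(-1) + 0.6576·(-2) + 0.6576·0 + (-0.3288)·(-3) = -0.1644; e_2·v_3 = (-0.0106)·(-1) + 0.6321·(-2) + (-0.7436)·0 + (-0.2178)·(-3) = -0.6002.
u_3 = v_3 + 0.1644·e_1 + 0.6002·e_2 = (-1.0334, -1.5125, -0.3382, -3.1848).
‖u_3‖ = 3.6895, so e_3 = (-0.2801, -0.4099, -0.0917, -0.8632).

e_3 = (-0.2801, -0.4099, -0.0917, -0.8632)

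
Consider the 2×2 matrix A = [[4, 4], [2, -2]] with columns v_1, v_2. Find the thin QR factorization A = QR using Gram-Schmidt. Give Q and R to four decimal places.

Q = [[0.8944, 0.4472], [0.4472, -0.8944]], R = [[4.4721, 2.6833], [0.0000, 3.5777]]

v_1 = (4, 2); ‖v_1‖ = 4.4721, so e_1 = (0.8944, 0.4472).
e_1·v_2 = 0.8944·4 + 0.4472·(-2) = 2.6833.
u_2 = v_2 − 2.6833·e_1 = (1.6000, -3.2000).
‖u_2‖ = 3.5777, so e_2 = (0.4472, -0.8944).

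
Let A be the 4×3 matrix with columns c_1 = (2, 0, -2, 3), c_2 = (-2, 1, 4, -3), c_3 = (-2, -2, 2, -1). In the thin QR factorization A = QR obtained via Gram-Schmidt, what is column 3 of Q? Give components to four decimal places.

e_3 = (-0.2648, -0.7705, 0.3852, 0.4334)

c_1 = (2, 0, -2, 3); ‖c_1‖ = 4.1231, so e_1 = (0.4851, 0.0000, -0.4851, 0.7276).
e_1·c_2 = 0.4851·(-2) + 0.0000·1 + (-0.4851)·4 + 0.7276·(-3) = -5.0932.
u_2 = c_2 + 5.0932·e_1 = (0.4706, 1.0000, 1.5294, 0.7059).
‖u_2‖ = 2.0147, so e_2 = (0.2336, 0.4964, 0.7591, 0.3504).
e_1·c_3 = 0.4851·(-2) + 0.0000·(-2) + (-0.4851)·2 + 0.7276·(-1) = -2.6679; e_2·c_3 = 0.2336·(-2) + 0.4964·(-2) + 0.7591·2 + 0.3504·(-1) = -0.2920.
u_3 = c_3 + 2.6679·e_1 + 0.2920·e_2 = (-0.6377, -1.8551, 0.9275, 1.0435).
‖u_3‖ = 2.4077, so e_3 = (-0.2648, -0.7705, 0.3852, 0.4334).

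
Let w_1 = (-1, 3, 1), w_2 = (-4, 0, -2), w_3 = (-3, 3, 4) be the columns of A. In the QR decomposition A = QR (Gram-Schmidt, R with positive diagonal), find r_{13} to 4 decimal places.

r_{13} = 4.8242

e_1 = w_1/‖w_1‖ = (-1, 3, 1)/3.3166 = (-0.3015, 0.9045, 0.3015).
r_{13} = e_1·w_3 = 4.8242.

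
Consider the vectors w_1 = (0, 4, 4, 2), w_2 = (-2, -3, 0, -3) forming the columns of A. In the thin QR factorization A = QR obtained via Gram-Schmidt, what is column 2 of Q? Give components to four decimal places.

q_2 = (-0.5547, -0.2774, 0.5547, -0.5547)

w_1 = (0, 4, 4, 2); ‖w_1‖ = 6.0000, so q_1 = (0.0000, 0.6667, 0.6667, 0.3333).
q_1·w_2 = 0.0000·(-2) + 0.6667·(-3) + 0.6667·0 + 0.3333·(-3) = -3.0000.
u_2 = w_2 + 3.0000·q_1 = (-2.0000, -1.0000, 2.0000, -2.0000).
‖u_2‖ = 3.6056, so q_2 = (-0.5547, -0.2774, 0.5547, -0.5547).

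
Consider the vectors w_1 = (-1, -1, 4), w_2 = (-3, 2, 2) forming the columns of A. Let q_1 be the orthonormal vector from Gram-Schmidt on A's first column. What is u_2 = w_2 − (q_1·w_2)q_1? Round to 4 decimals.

q_1 = w_1/‖w_1‖ = (-1, -1, 4)/4.2426 = (-0.2357, -0.2357, 0.9428).
r_{12} = q_1·w_2 = 2.1213.
u_2 = w_2 − 2.1213·q_1 = (-2.5000, 2.5000, 0.0000).

u_2 = (-2.5000, 2.5000, 0.0000)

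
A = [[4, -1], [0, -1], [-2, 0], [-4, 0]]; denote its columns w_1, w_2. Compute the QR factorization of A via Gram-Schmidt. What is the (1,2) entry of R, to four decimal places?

w_1 = (4, 0, -2, -4); ‖w_1‖ = 6.0000, so q_1 = (0.6667, 0.0000, -0.3333, -0.6667).
r_{12} = q_1·w_2 = -0.6667.

r_{12} = -0.6667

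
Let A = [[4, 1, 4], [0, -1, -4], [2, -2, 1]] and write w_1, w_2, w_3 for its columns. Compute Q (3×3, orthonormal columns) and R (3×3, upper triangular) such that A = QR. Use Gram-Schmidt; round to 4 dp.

Q = [[0.8944, 0.4082, -0.1826], [0.0000, -0.4082, -0.9129], [0.4472, -0.8165, 0.3651]], R = [[4.4721, 0.0000, 4.0249], [0.0000, 2.4495, 2.4495], [0.0000, 0.0000, 3.2863]]

w_1 = (4, 0, 2); ‖w_1‖ = 4.4721, so e_1 = (0.8944, 0.0000, 0.4472).
e_1·w_2 = 0.8944·1 + 0.0000·(-1) + 0.4472·(-2) = 0.0000.
u_2 = w_2 + 0.0000·e_1 = (1.0000, -1.0000, -2.0000).
‖u_2‖ = 2.4495, so e_2 = (0.4082, -0.4082, -0.8165).
e_1·w_3 = 0.8944·4 + 0.0000·(-4) + 0.4472·1 = 4.0249; e_2·w_3 = 0.4082·4 + (-0.4082)·(-4) + (-0.8165)·1 = 2.4495.
u_3 = w_3 − 4.0249·e_1 − 2.4495·e_2 = (-0.6000, -3.0000, 1.2000).
‖u_3‖ = 3.2863, so e_3 = (-0.1826, -0.9129, 0.3651).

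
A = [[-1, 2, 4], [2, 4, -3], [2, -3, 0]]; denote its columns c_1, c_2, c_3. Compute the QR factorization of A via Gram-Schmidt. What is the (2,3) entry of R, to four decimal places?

r_{23} = -0.7428

q_1 = c_1/‖c_1‖ = (-1, 2, 2)/3.0000 = (-0.3333, 0.6667, 0.6667).
r_{12} = q_1·c_2 = 0.0000.
u_2 = c_2 − 0.0000·q_1 = (2.0000, 4.0000, -3.0000).
‖u_2‖ = 5.3852, so q_2 = (0.3714, 0.7428, -0.5571).
r_{23} = q_2·c_3 = -0.7428.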